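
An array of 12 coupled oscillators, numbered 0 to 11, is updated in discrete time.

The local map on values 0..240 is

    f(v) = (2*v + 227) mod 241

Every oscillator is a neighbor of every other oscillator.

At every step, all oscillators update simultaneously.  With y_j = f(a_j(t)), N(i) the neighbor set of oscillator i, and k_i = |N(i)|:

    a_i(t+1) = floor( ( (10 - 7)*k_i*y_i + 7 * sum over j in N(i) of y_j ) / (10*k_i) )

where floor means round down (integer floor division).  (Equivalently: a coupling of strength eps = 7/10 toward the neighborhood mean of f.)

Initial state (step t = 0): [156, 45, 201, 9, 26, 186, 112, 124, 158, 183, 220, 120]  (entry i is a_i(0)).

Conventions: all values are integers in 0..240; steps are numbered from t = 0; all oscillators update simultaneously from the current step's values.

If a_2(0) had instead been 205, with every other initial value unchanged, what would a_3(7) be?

Answer: a_3(7) = 93
Key observation: This trace re-runs the system from the modified initial state.

Derivation:
t=0: [156, 45, 205, 9, 26, 186, 112, 124, 158, 183, 220, 120]
t=1: [107, 111, 130, 94, 102, 121, 143, 149, 108, 120, 137, 147]
t=2: [146, 148, 100, 140, 144, 153, 106, 109, 147, 153, 104, 108]
t=3: [88, 89, 124, 86, 88, 92, 127, 128, 89, 92, 126, 127]
t=4: [172, 172, 189, 171, 172, 174, 190, 134, 172, 174, 190, 190]
t=5: [93, 93, 101, 93, 93, 94, 102, 75, 93, 94, 102, 102]
t=6: [174, 174, 178, 174, 174, 174, 178, 165, 174, 174, 178, 178]
t=7: [93, 93, 95, 93, 93, 93, 95, 89, 93, 93, 95, 95]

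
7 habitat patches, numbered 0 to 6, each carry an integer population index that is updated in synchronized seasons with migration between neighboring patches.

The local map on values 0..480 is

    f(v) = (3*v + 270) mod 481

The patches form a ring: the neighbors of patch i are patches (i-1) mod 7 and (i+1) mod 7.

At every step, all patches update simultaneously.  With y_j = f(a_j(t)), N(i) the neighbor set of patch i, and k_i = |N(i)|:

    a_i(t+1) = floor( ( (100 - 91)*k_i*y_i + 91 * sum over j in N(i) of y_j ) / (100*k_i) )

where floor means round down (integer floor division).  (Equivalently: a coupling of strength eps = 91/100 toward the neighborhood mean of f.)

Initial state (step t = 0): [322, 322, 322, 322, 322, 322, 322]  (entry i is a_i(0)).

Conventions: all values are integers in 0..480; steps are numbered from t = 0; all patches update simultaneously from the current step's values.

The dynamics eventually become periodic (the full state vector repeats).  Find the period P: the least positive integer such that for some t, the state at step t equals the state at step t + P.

Answer: 18
Key observation: The state at step 0, [322, 322, 322, 322, 322, 322, 322], reappears at step 18 — and no state repeats earlier — so the cycle the system enters has period 18.

Derivation:
t=0: [322, 322, 322, 322, 322, 322, 322]
t=1: [274, 274, 274, 274, 274, 274, 274]
t=2: [130, 130, 130, 130, 130, 130, 130]
t=3: [179, 179, 179, 179, 179, 179, 179]
t=4: [326, 326, 326, 326, 326, 326, 326]
t=5: [286, 286, 286, 286, 286, 286, 286]
t=6: [166, 166, 166, 166, 166, 166, 166]
t=7: [287, 287, 287, 287, 287, 287, 287]
t=8: [169, 169, 169, 169, 169, 169, 169]
t=9: [296, 296, 296, 296, 296, 296, 296]
t=10: [196, 196, 196, 196, 196, 196, 196]
t=11: [377, 377, 377, 377, 377, 377, 377]
t=12: [439, 439, 439, 439, 439, 439, 439]
t=13: [144, 144, 144, 144, 144, 144, 144]
t=14: [221, 221, 221, 221, 221, 221, 221]
t=15: [452, 452, 452, 452, 452, 452, 452]
t=16: [183, 183, 183, 183, 183, 183, 183]
t=17: [338, 338, 338, 338, 338, 338, 338]
t=18: [322, 322, 322, 322, 322, 322, 322]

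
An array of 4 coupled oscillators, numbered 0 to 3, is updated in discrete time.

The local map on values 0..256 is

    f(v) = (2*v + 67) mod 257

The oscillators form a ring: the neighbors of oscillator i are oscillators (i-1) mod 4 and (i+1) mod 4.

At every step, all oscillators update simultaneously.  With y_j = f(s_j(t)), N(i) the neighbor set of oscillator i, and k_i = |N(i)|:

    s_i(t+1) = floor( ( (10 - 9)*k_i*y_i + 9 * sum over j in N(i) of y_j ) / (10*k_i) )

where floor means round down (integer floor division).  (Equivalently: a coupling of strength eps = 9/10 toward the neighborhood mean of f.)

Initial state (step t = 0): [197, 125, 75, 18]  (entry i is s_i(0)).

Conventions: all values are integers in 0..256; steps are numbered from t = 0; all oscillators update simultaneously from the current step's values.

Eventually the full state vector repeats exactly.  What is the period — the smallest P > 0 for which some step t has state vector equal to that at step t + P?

Answer: 16
Key observation: The state at step 63, [183, 183, 183, 183], reappears at step 79 — and no state repeats earlier — so the cycle the system enters has period 16.

Derivation:
t=0: [197, 125, 75, 18]
t=1: [93, 195, 95, 199]
t=2: [208, 133, 183, 134]
t=3: [91, 188, 86, 188]
t=4: [192, 238, 191, 238]
t=5: [45, 176, 45, 176]
t=6: [161, 157, 161, 157]
t=7: [124, 131, 124, 131]
t=8: [70, 59, 70, 59]
t=9: [187, 204, 187, 204]
t=10: [214, 187, 214, 187]
t=11: [189, 232, 189, 232]
t=12: [34, 170, 34, 170]
t=13: [148, 136, 148, 136]
t=14: [84, 103, 84, 103]
t=15: [37, 213, 37, 213]
t=16: [226, 150, 226, 150]
t=17: [99, 15, 99, 15]
t=18: [88, 16, 88, 16]
t=19: [113, 228, 113, 228]
t=20: [11, 33, 11, 33]
t=21: [128, 93, 128, 93]
t=22: [234, 84, 234, 84]
t=23: [213, 42, 213, 42]
t=24: [159, 227, 159, 227]
t=25: [19, 115, 19, 115]
t=26: [46, 98, 46, 98]
t=27: [21, 143, 21, 143]
t=28: [97, 107, 97, 107]
t=29: [22, 6, 22, 6]
t=30: [82, 107, 82, 107]
t=31: [44, 210, 44, 210]
t=32: [222, 162, 222, 162]
t=33: [146, 242, 146, 242]
t=34: [43, 95, 43, 95]
t=35: [15, 137, 15, 137]
t=36: [85, 95, 85, 95]
t=37: [23, 213, 23, 213]
t=38: [223, 125, 223, 125]
t=39: [79, 236, 79, 236]
t=40: [45, 205, 45, 205]
t=41: [213, 163, 213, 163]
t=42: [146, 226, 146, 226]
t=43: [14, 92, 14, 92]
t=44: [235, 110, 235, 110]
t=45: [29, 23, 29, 23]
t=46: [114, 123, 114, 123]
t=47: [54, 39, 54, 39]
t=48: [148, 172, 148, 172]
t=49: [149, 110, 149, 110]
t=50: [37, 100, 37, 100]
t=51: [23, 127, 23, 127]
t=52: [68, 108, 68, 108]
t=53: [43, 185, 43, 185]
t=54: [177, 155, 177, 155]
t=55: [124, 159, 124, 159]
t=56: [121, 65, 121, 65]
t=57: [182, 66, 182, 66]
t=58: [196, 176, 196, 176]
t=59: [166, 198, 166, 198]
t=60: [199, 148, 199, 148]
t=61: [116, 197, 116, 197]
t=62: [187, 58, 187, 58]
t=63: [183, 183, 183, 183]
t=64: [176, 176, 176, 176]
t=65: [162, 162, 162, 162]
t=66: [134, 134, 134, 134]
t=67: [78, 78, 78, 78]
t=68: [223, 223, 223, 223]
t=69: [256, 256, 256, 256]
t=70: [65, 65, 65, 65]
t=71: [197, 197, 197, 197]
t=72: [204, 204, 204, 204]
t=73: [218, 218, 218, 218]
t=74: [246, 246, 246, 246]
t=75: [45, 45, 45, 45]
t=76: [157, 157, 157, 157]
t=77: [124, 124, 124, 124]
t=78: [58, 58, 58, 58]
t=79: [183, 183, 183, 183]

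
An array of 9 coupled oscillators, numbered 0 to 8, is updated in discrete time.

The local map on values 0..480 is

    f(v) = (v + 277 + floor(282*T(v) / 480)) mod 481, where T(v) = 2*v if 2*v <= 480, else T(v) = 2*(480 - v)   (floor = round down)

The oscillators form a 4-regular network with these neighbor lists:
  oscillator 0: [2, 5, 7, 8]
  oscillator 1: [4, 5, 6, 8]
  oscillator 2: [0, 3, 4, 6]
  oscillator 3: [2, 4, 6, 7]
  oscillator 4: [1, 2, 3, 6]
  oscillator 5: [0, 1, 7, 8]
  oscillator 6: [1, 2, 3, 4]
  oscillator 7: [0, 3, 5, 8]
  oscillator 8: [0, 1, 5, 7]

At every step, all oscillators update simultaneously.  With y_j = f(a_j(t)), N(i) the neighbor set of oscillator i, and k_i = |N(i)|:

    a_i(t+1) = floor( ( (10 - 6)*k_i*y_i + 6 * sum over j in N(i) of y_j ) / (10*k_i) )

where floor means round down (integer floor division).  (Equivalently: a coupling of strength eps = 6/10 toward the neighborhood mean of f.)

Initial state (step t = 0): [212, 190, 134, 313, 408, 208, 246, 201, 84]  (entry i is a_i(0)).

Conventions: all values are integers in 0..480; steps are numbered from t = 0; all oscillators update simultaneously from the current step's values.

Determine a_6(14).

Simulating step by step:
t=0: [212, 190, 134, 313, 408, 208, 246, 201, 84]
t=1: [256, 280, 209, 260, 252, 272, 259, 283, 325]
t=2: [302, 311, 288, 303, 304, 310, 304, 310, 308]
t=3: [306, 305, 307, 306, 306, 305, 306, 305, 305]
t=4: [306, 306, 306, 306, 306, 306, 306, 306, 306]
t=5: [306, 306, 306, 306, 306, 306, 306, 306, 306]
t=6: [306, 306, 306, 306, 306, 306, 306, 306, 306]
t=7: [306, 306, 306, 306, 306, 306, 306, 306, 306]
t=8: [306, 306, 306, 306, 306, 306, 306, 306, 306]
t=9: [306, 306, 306, 306, 306, 306, 306, 306, 306]
t=10: [306, 306, 306, 306, 306, 306, 306, 306, 306]
t=11: [306, 306, 306, 306, 306, 306, 306, 306, 306]
t=12: [306, 306, 306, 306, 306, 306, 306, 306, 306]
t=13: [306, 306, 306, 306, 306, 306, 306, 306, 306]
t=14: [306, 306, 306, 306, 306, 306, 306, 306, 306]

Answer: a_6(14) = 306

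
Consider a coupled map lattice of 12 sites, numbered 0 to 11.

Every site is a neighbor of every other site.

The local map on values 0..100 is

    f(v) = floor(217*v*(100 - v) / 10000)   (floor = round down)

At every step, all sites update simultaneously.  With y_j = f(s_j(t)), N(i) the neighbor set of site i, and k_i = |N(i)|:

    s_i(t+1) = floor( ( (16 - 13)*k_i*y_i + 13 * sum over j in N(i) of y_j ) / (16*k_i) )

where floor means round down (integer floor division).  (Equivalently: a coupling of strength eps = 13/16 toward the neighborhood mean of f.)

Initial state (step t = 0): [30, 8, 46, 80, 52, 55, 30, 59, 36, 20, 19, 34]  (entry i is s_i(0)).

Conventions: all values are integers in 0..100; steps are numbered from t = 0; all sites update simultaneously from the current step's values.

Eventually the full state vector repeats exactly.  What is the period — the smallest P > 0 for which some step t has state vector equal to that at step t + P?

Answer: 2
Key observation: The state at step 3, [54, 54, 54, 54, 54, 54, 54, 54, 54, 54, 54, 54], reappears at step 5 — and no state repeats earlier — so the cycle the system enters has period 2.

Derivation:
t=0: [30, 8, 46, 80, 52, 55, 30, 59, 36, 20, 19, 34]
t=1: [43, 39, 44, 41, 44, 44, 43, 43, 43, 41, 41, 43]
t=2: [52, 52, 52, 52, 52, 52, 52, 52, 52, 52, 52, 52]
t=3: [54, 54, 54, 54, 54, 54, 54, 54, 54, 54, 54, 54]
t=4: [53, 53, 53, 53, 53, 53, 53, 53, 53, 53, 53, 53]
t=5: [54, 54, 54, 54, 54, 54, 54, 54, 54, 54, 54, 54]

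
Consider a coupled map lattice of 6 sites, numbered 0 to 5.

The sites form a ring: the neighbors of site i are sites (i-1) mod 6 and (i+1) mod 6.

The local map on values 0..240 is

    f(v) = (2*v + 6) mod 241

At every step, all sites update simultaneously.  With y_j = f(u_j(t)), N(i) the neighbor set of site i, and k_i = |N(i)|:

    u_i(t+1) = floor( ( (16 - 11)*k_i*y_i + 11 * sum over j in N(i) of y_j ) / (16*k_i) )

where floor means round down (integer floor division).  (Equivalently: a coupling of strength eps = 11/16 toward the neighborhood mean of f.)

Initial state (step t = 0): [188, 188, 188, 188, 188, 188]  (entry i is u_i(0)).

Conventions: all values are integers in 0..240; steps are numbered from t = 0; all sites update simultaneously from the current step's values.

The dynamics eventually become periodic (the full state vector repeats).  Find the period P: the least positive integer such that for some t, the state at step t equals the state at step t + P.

Simulating step by step:
t=0: [188, 188, 188, 188, 188, 188]
t=1: [141, 141, 141, 141, 141, 141]
t=2: [47, 47, 47, 47, 47, 47]
t=3: [100, 100, 100, 100, 100, 100]
t=4: [206, 206, 206, 206, 206, 206]
t=5: [177, 177, 177, 177, 177, 177]
t=6: [119, 119, 119, 119, 119, 119]
t=7: [3, 3, 3, 3, 3, 3]
t=8: [12, 12, 12, 12, 12, 12]
t=9: [30, 30, 30, 30, 30, 30]
t=10: [66, 66, 66, 66, 66, 66]
t=11: [138, 138, 138, 138, 138, 138]
t=12: [41, 41, 41, 41, 41, 41]
t=13: [88, 88, 88, 88, 88, 88]
t=14: [182, 182, 182, 182, 182, 182]
t=15: [129, 129, 129, 129, 129, 129]
t=16: [23, 23, 23, 23, 23, 23]
t=17: [52, 52, 52, 52, 52, 52]
t=18: [110, 110, 110, 110, 110, 110]
t=19: [226, 226, 226, 226, 226, 226]
t=20: [217, 217, 217, 217, 217, 217]
t=21: [199, 199, 199, 199, 199, 199]
t=22: [163, 163, 163, 163, 163, 163]
t=23: [91, 91, 91, 91, 91, 91]
t=24: [188, 188, 188, 188, 188, 188]

Answer: 24
Key observation: The state at step 0, [188, 188, 188, 188, 188, 188], reappears at step 24 — and no state repeats earlier — so the cycle the system enters has period 24.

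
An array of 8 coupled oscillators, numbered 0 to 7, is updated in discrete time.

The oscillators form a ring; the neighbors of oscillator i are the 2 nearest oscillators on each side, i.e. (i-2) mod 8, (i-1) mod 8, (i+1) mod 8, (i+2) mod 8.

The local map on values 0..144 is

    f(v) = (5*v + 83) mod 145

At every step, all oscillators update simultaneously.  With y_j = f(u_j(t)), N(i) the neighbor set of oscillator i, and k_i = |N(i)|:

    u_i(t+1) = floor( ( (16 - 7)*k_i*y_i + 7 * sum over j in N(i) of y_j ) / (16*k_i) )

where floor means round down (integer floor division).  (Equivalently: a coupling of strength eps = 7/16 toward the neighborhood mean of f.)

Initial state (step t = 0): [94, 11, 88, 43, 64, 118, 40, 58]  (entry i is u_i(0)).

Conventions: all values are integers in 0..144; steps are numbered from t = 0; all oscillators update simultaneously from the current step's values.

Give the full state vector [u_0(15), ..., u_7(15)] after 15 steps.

Simulating step by step:
t=0: [94, 11, 88, 43, 64, 118, 40, 58]
t=1: [115, 110, 90, 51, 99, 89, 122, 99]
t=2: [88, 69, 90, 69, 118, 101, 113, 117]
t=3: [92, 122, 105, 114, 86, 46, 68, 82]
t=4: [97, 92, 56, 67, 71, 50, 104, 73]
t=5: [98, 98, 81, 96, 30, 42, 33, 40]
t=6: [124, 127, 83, 102, 80, 51, 98, 119]
t=7: [116, 110, 70, 39, 55, 59, 112, 104]
t=8: [77, 71, 117, 113, 84, 80, 64, 44]
t=9: [42, 23, 68, 60, 72, 55, 81, 28]
t=10: [36, 63, 91, 80, 42, 63, 46, 63]
t=11: [103, 101, 88, 62, 32, 80, 49, 99]
t=12: [40, 43, 74, 84, 85, 68, 54, 92]
t=13: [99, 40, 41, 63, 71, 108, 84, 98]
t=14: [133, 135, 123, 96, 41, 58, 74, 120]
t=15: [42, 59, 102, 113, 118, 89, 48, 75]

Answer: [42, 59, 102, 113, 118, 89, 48, 75]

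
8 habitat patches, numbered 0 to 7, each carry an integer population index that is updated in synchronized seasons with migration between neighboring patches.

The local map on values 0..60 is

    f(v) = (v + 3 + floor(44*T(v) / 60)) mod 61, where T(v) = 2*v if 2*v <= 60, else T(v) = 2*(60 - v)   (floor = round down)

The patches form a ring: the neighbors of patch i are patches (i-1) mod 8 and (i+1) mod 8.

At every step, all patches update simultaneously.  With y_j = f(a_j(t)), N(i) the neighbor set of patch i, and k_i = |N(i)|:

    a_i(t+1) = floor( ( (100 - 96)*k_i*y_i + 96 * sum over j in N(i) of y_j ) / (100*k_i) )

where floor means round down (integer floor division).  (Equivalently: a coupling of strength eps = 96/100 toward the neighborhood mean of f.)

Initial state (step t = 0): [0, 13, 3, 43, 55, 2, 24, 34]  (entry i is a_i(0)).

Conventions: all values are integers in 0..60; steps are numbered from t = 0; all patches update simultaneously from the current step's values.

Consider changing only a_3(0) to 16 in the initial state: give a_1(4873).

Simulating step by step:
t=0: [0, 13, 3, 16, 55, 2, 24, 34]
t=1: [23, 7, 37, 8, 23, 2, 10, 2]
t=2: [15, 34, 20, 34, 16, 41, 7, 41]
t=3: [13, 44, 15, 45, 13, 30, 10, 29]
t=4: [11, 36, 10, 36, 13, 30, 15, 30]
t=5: [15, 27, 13, 30, 15, 36, 16, 34]
t=6: [12, 36, 12, 36, 15, 39, 14, 39]
t=7: [12, 31, 13, 35, 13, 37, 12, 33]
t=8: [15, 32, 14, 34, 13, 32, 13, 31]
t=9: [16, 37, 15, 35, 15, 34, 15, 36]
t=10: [13, 39, 13, 38, 14, 38, 14, 39]
t=11: [11, 34, 12, 35, 13, 36, 12, 35]
t=12: [14, 30, 14, 32, 13, 32, 13, 30]
t=13: [16, 36, 16, 35, 15, 34, 16, 35]
t=14: [14, 40, 14, 39, 14, 39, 14, 40]
t=15: [12, 35, 12, 35, 12, 35, 12, 35]
t=16: [13, 31, 13, 31, 13, 31, 13, 31]
t=17: [15, 34, 15, 34, 15, 34, 15, 34]
t=18: [15, 38, 15, 38, 15, 38, 15, 38]
t=19: [13, 38, 13, 38, 13, 38, 13, 38]
t=20: [12, 34, 12, 34, 12, 34, 12, 34]
t=21: [14, 31, 14, 31, 14, 31, 14, 31]
t=22: [15, 36, 15, 36, 15, 36, 15, 36]
t=23: [14, 38, 14, 38, 14, 38, 14, 38]
t=24: [13, 36, 13, 36, 13, 36, 13, 36]
t=25: [13, 34, 13, 34, 13, 34, 13, 34]
t=26: [14, 34, 14, 34, 14, 34, 14, 34]
t=27: [14, 36, 14, 36, 14, 36, 14, 36]
t=28: [13, 36, 13, 36, 13, 36, 13, 36]

Answer: a_1(4873) = 34
Key observation: The state at step 24, [13, 36, 13, 36, 13, 36, 13, 36], reappears at step 28: the system is in a cycle of period 4 from step 24 on.  Therefore the state at step 4873 equals the state at step 24 + ((4873 - 24) mod 4) = 25, which is [13, 34, 13, 34, 13, 34, 13, 34].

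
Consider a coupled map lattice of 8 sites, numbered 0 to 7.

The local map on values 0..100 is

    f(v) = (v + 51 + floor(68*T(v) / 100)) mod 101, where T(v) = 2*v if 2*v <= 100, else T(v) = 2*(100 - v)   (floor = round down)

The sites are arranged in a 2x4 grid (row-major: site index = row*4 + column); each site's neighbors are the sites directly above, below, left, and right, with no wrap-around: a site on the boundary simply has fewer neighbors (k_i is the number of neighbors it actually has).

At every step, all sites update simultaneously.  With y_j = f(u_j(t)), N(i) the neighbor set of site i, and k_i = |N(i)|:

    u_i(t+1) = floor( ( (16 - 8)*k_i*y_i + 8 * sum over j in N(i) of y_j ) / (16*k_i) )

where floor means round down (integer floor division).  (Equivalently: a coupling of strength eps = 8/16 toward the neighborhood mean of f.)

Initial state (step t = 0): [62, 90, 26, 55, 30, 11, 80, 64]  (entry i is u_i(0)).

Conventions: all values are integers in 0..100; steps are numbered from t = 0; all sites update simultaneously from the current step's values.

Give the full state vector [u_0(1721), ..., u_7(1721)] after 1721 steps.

Answer: [63, 63, 63, 63, 63, 63, 63, 63]
Key observation: The state at step 5, [63, 63, 63, 63, 63, 63, 63, 63], reappears at step 6: the system is in a cycle of period 1 from step 5 on.  Therefore the state at step 1721 equals the state at step 5 + ((1721 - 5) mod 1) = 5, which is [63, 63, 63, 63, 63, 63, 63, 63].

Derivation:
t=0: [62, 90, 26, 55, 30, 11, 80, 64]
t=1: [49, 51, 34, 51, 44, 59, 53, 61]
t=2: [62, 60, 48, 57, 58, 63, 59, 65]
t=3: [63, 63, 63, 63, 64, 63, 63, 63]
t=4: [62, 63, 63, 63, 62, 62, 63, 63]
t=5: [63, 63, 63, 63, 63, 63, 63, 63]
t=6: [63, 63, 63, 63, 63, 63, 63, 63]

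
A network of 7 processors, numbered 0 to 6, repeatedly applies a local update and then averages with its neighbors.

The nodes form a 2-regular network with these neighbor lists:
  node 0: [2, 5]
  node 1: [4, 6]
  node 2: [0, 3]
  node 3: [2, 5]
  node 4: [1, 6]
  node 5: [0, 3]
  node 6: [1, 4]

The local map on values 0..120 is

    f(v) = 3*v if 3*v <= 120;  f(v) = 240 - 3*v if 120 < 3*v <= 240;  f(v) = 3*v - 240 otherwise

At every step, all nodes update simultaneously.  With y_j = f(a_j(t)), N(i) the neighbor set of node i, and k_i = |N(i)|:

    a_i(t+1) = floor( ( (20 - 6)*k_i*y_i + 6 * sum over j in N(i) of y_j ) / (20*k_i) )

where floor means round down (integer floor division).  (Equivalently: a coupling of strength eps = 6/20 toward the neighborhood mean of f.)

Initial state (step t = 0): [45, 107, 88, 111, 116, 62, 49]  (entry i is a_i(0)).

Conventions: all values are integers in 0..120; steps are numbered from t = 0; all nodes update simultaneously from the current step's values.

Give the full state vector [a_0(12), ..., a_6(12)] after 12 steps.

Simulating step by step:
t=0: [45, 107, 88, 111, 116, 62, 49]
t=1: [85, 86, 46, 76, 101, 67, 93]
t=2: [31, 27, 75, 29, 52, 31, 39]
t=3: [81, 86, 37, 77, 88, 92, 106]
t=4: [24, 27, 79, 28, 31, 27, 60]
t=5: [63, 79, 25, 71, 86, 80, 68]
t=6: [46, 10, 64, 30, 18, 11, 28]
t=7: [83, 41, 62, 75, 54, 51, 71]
t=8: [27, 97, 41, 31, 76, 64, 48]
t=9: [81, 51, 108, 89, 30, 59, 76]
t=10: [24, 76, 63, 40, 77, 48, 34]
t=11: [72, 25, 64, 106, 23, 96, 74]
t=12: [31, 65, 48, 69, 62, 48, 34]

Answer: [31, 65, 48, 69, 62, 48, 34]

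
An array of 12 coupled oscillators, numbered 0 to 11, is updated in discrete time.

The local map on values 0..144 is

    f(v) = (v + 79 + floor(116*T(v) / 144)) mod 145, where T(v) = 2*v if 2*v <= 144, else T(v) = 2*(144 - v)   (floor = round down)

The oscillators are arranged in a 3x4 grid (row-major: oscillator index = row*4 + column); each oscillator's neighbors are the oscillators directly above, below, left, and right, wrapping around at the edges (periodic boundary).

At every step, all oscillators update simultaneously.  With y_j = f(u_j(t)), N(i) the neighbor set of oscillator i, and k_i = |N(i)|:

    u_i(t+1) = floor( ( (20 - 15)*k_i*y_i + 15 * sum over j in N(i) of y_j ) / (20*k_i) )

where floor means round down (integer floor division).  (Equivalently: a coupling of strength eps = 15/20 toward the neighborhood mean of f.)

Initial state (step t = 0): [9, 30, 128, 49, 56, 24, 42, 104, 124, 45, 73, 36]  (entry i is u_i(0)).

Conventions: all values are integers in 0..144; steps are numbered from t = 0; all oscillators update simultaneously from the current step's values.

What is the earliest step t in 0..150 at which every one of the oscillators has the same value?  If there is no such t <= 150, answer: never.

Answer: 6
Key observation: Synchronization is absorbing here: once all oscillators are equal they stay equal, and step 6 is the first all-equal step.

Derivation:
t=0: [9, 30, 128, 49, 56, 24, 42, 104, 124, 45, 73, 36]  (not all equal)
t=1: [71, 74, 66, 75, 101, 70, 95, 65, 71, 81, 69, 77]  (not all equal)
t=2: [116, 115, 112, 113, 111, 112, 109, 109, 115, 116, 112, 115]  (not all equal)
t=3: [95, 95, 96, 96, 96, 96, 97, 97, 95, 95, 96, 96]  (not all equal)
t=4: [107, 107, 106, 106, 106, 106, 106, 106, 107, 107, 106, 106]  (not all equal)
t=5: [100, 100, 100, 100, 100, 100, 101, 101, 100, 100, 100, 100]  (not all equal)
t=6: [104, 104, 104, 104, 104, 104, 104, 104, 104, 104, 104, 104]  (all equal)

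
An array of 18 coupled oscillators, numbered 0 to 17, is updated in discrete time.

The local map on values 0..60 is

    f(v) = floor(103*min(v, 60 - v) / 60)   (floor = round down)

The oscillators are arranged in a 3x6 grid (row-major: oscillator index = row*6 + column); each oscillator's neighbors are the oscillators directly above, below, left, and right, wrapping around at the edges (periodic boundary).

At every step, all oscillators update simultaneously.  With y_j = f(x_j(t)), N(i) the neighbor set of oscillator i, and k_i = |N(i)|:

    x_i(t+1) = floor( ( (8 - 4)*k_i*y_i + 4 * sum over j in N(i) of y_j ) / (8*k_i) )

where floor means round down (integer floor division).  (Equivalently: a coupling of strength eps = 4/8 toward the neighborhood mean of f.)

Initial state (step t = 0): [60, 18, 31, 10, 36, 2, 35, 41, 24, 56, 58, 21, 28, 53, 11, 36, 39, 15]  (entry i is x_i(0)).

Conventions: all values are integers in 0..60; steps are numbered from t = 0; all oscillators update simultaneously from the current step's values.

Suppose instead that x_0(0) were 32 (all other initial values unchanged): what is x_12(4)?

Answer: x_12(4) = 39
Key observation: This trace re-runs the system from the modified initial state.

Derivation:
t=0: [32, 18, 31, 10, 36, 2, 35, 41, 24, 56, 58, 21, 28, 53, 11, 36, 39, 15]
t=1: [39, 32, 37, 25, 27, 20, 41, 31, 33, 15, 16, 27, 39, 22, 26, 30, 31, 27]
t=2: [36, 44, 42, 41, 42, 38, 36, 44, 42, 33, 34, 40, 36, 40, 43, 45, 45, 43]
t=3: [38, 30, 29, 32, 32, 35, 38, 30, 31, 39, 38, 35, 38, 32, 29, 29, 28, 31]
t=4: [39, 48, 49, 46, 45, 43, 39, 48, 47, 40, 40, 41, 39, 47, 48, 47, 46, 45]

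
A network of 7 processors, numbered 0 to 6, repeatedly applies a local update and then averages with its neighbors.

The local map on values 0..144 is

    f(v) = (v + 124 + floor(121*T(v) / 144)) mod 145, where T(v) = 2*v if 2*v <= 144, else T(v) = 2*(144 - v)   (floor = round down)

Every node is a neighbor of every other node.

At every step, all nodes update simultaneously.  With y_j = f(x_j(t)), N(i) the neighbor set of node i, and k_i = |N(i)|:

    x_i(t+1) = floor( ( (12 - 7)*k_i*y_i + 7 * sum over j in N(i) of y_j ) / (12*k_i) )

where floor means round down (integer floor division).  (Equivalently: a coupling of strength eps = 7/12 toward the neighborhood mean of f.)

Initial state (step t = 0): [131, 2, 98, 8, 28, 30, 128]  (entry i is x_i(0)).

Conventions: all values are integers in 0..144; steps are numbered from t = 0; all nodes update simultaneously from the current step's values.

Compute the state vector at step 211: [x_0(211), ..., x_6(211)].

Answer: [116, 116, 78, 78, 116, 116, 116]
Key observation: The state at step 8, [118, 118, 80, 80, 118, 118, 118], reappears at step 10: the system is in a cycle of period 2 from step 8 on.  Therefore the state at step 211 equals the state at step 8 + ((211 - 8) mod 2) = 9, which is [116, 116, 78, 78, 116, 116, 116].

Derivation:
t=0: [131, 2, 98, 8, 28, 30, 128]
t=1: [91, 91, 52, 50, 67, 68, 92]
t=2: [33, 33, 66, 65, 33, 34, 33]
t=3: [56, 56, 37, 37, 56, 56, 56]
t=4: [119, 119, 102, 102, 119, 119, 119]
t=5: [113, 113, 71, 71, 113, 113, 113]
t=6: [120, 120, 82, 82, 120, 120, 120]
t=7: [115, 115, 77, 77, 115, 115, 115]
t=8: [118, 118, 80, 80, 118, 118, 118]
t=9: [116, 116, 78, 78, 116, 116, 116]
t=10: [118, 118, 80, 80, 118, 118, 118]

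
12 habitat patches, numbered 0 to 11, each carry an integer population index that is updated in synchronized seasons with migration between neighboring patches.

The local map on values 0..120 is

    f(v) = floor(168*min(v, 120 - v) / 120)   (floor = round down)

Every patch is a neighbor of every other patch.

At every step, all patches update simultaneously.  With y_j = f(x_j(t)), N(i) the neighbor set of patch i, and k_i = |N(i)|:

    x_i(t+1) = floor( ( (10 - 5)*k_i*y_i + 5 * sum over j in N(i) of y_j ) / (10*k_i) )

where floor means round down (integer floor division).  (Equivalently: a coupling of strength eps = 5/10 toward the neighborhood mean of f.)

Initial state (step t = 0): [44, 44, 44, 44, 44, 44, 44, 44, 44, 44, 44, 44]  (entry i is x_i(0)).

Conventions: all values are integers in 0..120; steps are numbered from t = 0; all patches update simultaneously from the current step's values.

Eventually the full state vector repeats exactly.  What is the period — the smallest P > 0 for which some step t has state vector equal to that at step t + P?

Simulating step by step:
t=0: [44, 44, 44, 44, 44, 44, 44, 44, 44, 44, 44, 44]
t=1: [61, 61, 61, 61, 61, 61, 61, 61, 61, 61, 61, 61]
t=2: [82, 82, 82, 82, 82, 82, 82, 82, 82, 82, 82, 82]
t=3: [53, 53, 53, 53, 53, 53, 53, 53, 53, 53, 53, 53]
t=4: [74, 74, 74, 74, 74, 74, 74, 74, 74, 74, 74, 74]
t=5: [64, 64, 64, 64, 64, 64, 64, 64, 64, 64, 64, 64]
t=6: [78, 78, 78, 78, 78, 78, 78, 78, 78, 78, 78, 78]
t=7: [58, 58, 58, 58, 58, 58, 58, 58, 58, 58, 58, 58]
t=8: [81, 81, 81, 81, 81, 81, 81, 81, 81, 81, 81, 81]
t=9: [54, 54, 54, 54, 54, 54, 54, 54, 54, 54, 54, 54]
t=10: [75, 75, 75, 75, 75, 75, 75, 75, 75, 75, 75, 75]
t=11: [63, 63, 63, 63, 63, 63, 63, 63, 63, 63, 63, 63]
t=12: [79, 79, 79, 79, 79, 79, 79, 79, 79, 79, 79, 79]
t=13: [57, 57, 57, 57, 57, 57, 57, 57, 57, 57, 57, 57]
t=14: [79, 79, 79, 79, 79, 79, 79, 79, 79, 79, 79, 79]

Answer: 2
Key observation: The state at step 12, [79, 79, 79, 79, 79, 79, 79, 79, 79, 79, 79, 79], reappears at step 14 — and no state repeats earlier — so the cycle the system enters has period 2.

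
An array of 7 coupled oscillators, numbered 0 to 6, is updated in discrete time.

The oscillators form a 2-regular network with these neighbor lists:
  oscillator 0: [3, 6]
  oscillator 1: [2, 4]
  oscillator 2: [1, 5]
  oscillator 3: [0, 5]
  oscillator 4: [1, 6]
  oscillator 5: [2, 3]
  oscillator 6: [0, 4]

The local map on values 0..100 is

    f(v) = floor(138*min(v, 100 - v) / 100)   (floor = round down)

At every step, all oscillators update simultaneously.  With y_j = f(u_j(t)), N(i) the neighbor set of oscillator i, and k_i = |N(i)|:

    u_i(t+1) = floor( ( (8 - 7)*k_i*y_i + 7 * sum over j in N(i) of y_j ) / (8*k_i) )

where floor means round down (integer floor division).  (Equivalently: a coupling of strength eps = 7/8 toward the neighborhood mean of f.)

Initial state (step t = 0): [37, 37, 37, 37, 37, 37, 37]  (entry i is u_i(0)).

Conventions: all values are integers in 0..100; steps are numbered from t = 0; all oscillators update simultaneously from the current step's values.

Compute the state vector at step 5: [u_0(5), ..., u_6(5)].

Simulating step by step:
t=0: [37, 37, 37, 37, 37, 37, 37]
t=1: [51, 51, 51, 51, 51, 51, 51]
t=2: [67, 67, 67, 67, 67, 67, 67]
t=3: [45, 45, 45, 45, 45, 45, 45]
t=4: [62, 62, 62, 62, 62, 62, 62]
t=5: [52, 52, 52, 52, 52, 52, 52]

Answer: [52, 52, 52, 52, 52, 52, 52]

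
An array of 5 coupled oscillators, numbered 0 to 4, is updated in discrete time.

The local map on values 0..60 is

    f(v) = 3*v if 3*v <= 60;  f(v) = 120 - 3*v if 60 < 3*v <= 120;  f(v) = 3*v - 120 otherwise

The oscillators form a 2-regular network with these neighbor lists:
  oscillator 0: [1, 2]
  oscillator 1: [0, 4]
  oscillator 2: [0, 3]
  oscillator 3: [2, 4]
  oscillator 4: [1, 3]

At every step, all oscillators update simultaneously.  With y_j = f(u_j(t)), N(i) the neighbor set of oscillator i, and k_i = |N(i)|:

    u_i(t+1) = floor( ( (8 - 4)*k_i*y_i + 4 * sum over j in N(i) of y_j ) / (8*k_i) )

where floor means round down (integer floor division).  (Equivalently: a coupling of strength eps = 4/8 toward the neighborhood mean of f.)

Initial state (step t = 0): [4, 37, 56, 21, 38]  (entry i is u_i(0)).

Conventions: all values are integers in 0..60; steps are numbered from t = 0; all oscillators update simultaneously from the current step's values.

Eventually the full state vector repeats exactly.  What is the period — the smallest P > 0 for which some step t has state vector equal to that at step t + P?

Simulating step by step:
t=0: [4, 37, 56, 21, 38]
t=1: [20, 9, 41, 42, 19]
t=2: [37, 42, 18, 18, 36]
t=3: [19, 8, 42, 43, 21]
t=4: [36, 40, 19, 20, 36]
t=5: [20, 6, 46, 47, 21]
t=6: [39, 38, 29, 29, 38]
t=7: [11, 5, 25, 26, 12]
t=8: [31, 24, 41, 41, 32]
t=9: [26, 36, 9, 8, 24]
t=10: [30, 28, 30, 30, 33]
t=11: [31, 30, 30, 27, 27]
t=12: [28, 31, 31, 36, 36]
t=13: [31, 25, 25, 15, 15]
t=14: [36, 40, 40, 45, 45]
t=15: [6, 6, 6, 11, 11]
t=16: [18, 21, 21, 29, 29]
t=17: [55, 50, 50, 39, 39]
t=18: [37, 27, 27, 9, 9]
t=19: [24, 28, 28, 30, 30]
t=20: [42, 37, 37, 31, 31]
t=21: [7, 12, 12, 22, 22]
t=22: [28, 36, 36, 49, 49]
t=23: [24, 21, 21, 23, 23]
t=24: [52, 53, 53, 52, 52]
t=25: [37, 37, 37, 36, 36]
t=26: [9, 9, 9, 11, 11]
t=27: [27, 28, 28, 31, 31]
t=28: [37, 34, 34, 29, 29]
t=29: [13, 19, 19, 29, 29]
t=30: [48, 46, 46, 39, 39]
t=31: [21, 15, 15, 6, 6]
t=32: [51, 41, 41, 24, 24]
t=33: [18, 21, 21, 36, 36]
t=34: [55, 45, 45, 23, 23]
t=35: [30, 31, 31, 42, 42]
t=36: [28, 22, 22, 11, 11]
t=37: [45, 44, 44, 38, 38]
t=38: [13, 11, 11, 7, 7]
t=39: [36, 31, 31, 24, 24]
t=40: [19, 28, 28, 42, 42]
t=41: [46, 33, 33, 13, 13]
t=42: [19, 24, 24, 34, 34]
t=43: [52, 42, 42, 25, 25]
t=44: [21, 23, 23, 35, 35]
t=45: [54, 43, 43, 24, 24]
t=46: [25, 27, 27, 38, 38]
t=47: [42, 32, 32, 14, 14]
t=48: [15, 24, 24, 37, 37]
t=49: [46, 37, 37, 18, 18]
t=50: [13, 22, 22, 42, 42]
t=51: [46, 38, 38, 18, 18]
t=52: [12, 21, 21, 42, 42]
t=53: [46, 39, 39, 18, 18]
t=54: [10, 19, 19, 41, 41]
t=55: [43, 36, 36, 16, 16]
t=56: [10, 20, 20, 39, 39]
t=57: [45, 38, 38, 17, 17]
t=58: [10, 19, 19, 39, 39]
t=59: [43, 36, 36, 16, 16]

Answer: 4
Key observation: The state at step 55, [43, 36, 36, 16, 16], reappears at step 59 — and no state repeats earlier — so the cycle the system enters has period 4.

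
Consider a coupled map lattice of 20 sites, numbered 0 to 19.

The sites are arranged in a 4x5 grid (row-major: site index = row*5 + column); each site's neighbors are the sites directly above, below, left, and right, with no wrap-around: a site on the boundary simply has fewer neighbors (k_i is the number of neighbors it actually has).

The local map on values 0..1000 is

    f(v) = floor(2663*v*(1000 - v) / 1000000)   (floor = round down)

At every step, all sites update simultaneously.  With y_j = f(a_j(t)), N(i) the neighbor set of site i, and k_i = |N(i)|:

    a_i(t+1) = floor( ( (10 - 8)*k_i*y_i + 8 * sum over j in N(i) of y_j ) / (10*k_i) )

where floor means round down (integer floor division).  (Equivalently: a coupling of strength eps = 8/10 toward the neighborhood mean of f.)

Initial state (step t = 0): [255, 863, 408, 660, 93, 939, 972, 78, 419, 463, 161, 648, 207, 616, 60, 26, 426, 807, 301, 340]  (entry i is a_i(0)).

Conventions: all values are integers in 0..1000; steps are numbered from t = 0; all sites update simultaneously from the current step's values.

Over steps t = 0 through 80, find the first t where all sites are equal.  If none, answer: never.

Answer: 11
Key observation: Synchronization is absorbing here: once all sites are equal they stay equal, and step 11 is the first all-equal step.

Derivation:
t=0: [255, 863, 408, 660, 93, 939, 972, 78, 419, 463, 161, 648, 207, 616, 60, 26, 426, 807, 301, 340]  (not all equal)
t=1: [287, 388, 422, 523, 548, 280, 267, 398, 545, 404, 292, 425, 455, 484, 533, 417, 420, 522, 549, 403]  (not all equal)
t=2: [576, 583, 645, 657, 653, 537, 595, 625, 653, 656, 598, 605, 655, 661, 651, 608, 652, 657, 656, 656]  (not all equal)
t=3: [653, 636, 620, 604, 600, 647, 642, 615, 604, 602, 643, 624, 611, 601, 599, 624, 619, 601, 598, 602]  (not all equal)
t=4: [610, 614, 627, 634, 637, 608, 618, 627, 635, 638, 617, 621, 632, 637, 638, 620, 628, 634, 638, 639]  (not all equal)
t=5: [632, 628, 623, 617, 615, 630, 628, 621, 617, 615, 629, 624, 619, 616, 614, 625, 623, 618, 615, 614]  (not all equal)
t=6: [620, 622, 625, 628, 629, 620, 622, 626, 628, 630, 622, 624, 627, 629, 630, 623, 625, 627, 629, 630]  (not all equal)
t=7: [626, 625, 623, 622, 621, 626, 625, 623, 621, 620, 625, 624, 622, 621, 620, 625, 623, 622, 621, 620]  (not all equal)
t=8: [623, 624, 625, 625, 626, 623, 624, 625, 626, 626, 623, 624, 625, 626, 626, 624, 624, 625, 626, 626]  (not all equal)
t=9: [624, 624, 624, 623, 623, 624, 624, 623, 623, 623, 624, 624, 623, 623, 623, 624, 624, 623, 623, 623]  (not all equal)
t=10: [624, 624, 624, 624, 625, 624, 624, 624, 625, 625, 624, 624, 624, 625, 625, 624, 624, 624, 625, 625]  (not all equal)
t=11: [624, 624, 624, 624, 624, 624, 624, 624, 624, 624, 624, 624, 624, 624, 624, 624, 624, 624, 624, 624]  (all equal)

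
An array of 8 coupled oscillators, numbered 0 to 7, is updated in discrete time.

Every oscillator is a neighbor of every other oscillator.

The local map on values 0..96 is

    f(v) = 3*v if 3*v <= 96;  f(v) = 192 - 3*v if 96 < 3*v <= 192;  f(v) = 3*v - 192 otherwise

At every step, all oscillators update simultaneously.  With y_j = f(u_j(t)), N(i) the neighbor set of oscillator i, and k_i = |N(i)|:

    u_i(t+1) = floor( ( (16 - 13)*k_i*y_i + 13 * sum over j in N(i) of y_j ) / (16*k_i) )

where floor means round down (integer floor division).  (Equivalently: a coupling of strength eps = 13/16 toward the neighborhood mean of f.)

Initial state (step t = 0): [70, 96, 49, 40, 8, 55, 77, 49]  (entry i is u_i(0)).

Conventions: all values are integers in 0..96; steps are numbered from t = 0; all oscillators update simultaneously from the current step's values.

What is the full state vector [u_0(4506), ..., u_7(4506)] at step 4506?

Simulating step by step:
t=0: [70, 96, 49, 40, 8, 55, 77, 49]
t=1: [43, 49, 45, 47, 44, 44, 45, 45]
t=2: [56, 55, 56, 55, 56, 56, 56, 56]
t=3: [24, 24, 24, 24, 24, 24, 24, 24]
t=4: [72, 72, 72, 72, 72, 72, 72, 72]
t=5: [24, 24, 24, 24, 24, 24, 24, 24]

Answer: [72, 72, 72, 72, 72, 72, 72, 72]
Key observation: The state at step 3, [24, 24, 24, 24, 24, 24, 24, 24], reappears at step 5: the system is in a cycle of period 2 from step 3 on.  Therefore the state at step 4506 equals the state at step 3 + ((4506 - 3) mod 2) = 4, which is [72, 72, 72, 72, 72, 72, 72, 72].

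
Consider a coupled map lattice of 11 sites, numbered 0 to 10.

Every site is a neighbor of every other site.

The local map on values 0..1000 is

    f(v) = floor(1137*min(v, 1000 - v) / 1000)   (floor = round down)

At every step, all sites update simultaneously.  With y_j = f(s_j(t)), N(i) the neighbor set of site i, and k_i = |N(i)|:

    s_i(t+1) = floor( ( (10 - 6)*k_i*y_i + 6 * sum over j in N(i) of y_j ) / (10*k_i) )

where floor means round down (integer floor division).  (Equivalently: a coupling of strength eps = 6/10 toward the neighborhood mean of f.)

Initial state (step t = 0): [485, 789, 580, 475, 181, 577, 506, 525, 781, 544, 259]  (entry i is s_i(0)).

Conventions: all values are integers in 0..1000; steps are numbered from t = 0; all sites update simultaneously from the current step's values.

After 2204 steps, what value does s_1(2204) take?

Simulating step by step:
t=0: [485, 789, 580, 475, 181, 577, 506, 525, 781, 544, 259]
t=1: [466, 360, 441, 462, 348, 442, 469, 462, 363, 455, 379]
t=2: [496, 455, 487, 495, 450, 487, 497, 495, 456, 492, 462]
t=3: [550, 535, 547, 550, 533, 547, 551, 550, 535, 549, 537]
t=4: [515, 521, 516, 515, 522, 516, 515, 515, 521, 515, 520]
t=5: [549, 546, 548, 549, 546, 548, 549, 549, 546, 549, 547]
t=6: [513, 514, 513, 513, 514, 513, 513, 513, 514, 513, 514]
t=7: [552, 552, 552, 552, 552, 552, 552, 552, 552, 552, 552]
t=8: [509, 509, 509, 509, 509, 509, 509, 509, 509, 509, 509]
t=9: [558, 558, 558, 558, 558, 558, 558, 558, 558, 558, 558]
t=10: [502, 502, 502, 502, 502, 502, 502, 502, 502, 502, 502]
t=11: [566, 566, 566, 566, 566, 566, 566, 566, 566, 566, 566]
t=12: [493, 493, 493, 493, 493, 493, 493, 493, 493, 493, 493]
t=13: [560, 560, 560, 560, 560, 560, 560, 560, 560, 560, 560]
t=14: [500, 500, 500, 500, 500, 500, 500, 500, 500, 500, 500]
t=15: [568, 568, 568, 568, 568, 568, 568, 568, 568, 568, 568]
t=16: [491, 491, 491, 491, 491, 491, 491, 491, 491, 491, 491]
t=17: [558, 558, 558, 558, 558, 558, 558, 558, 558, 558, 558]

Answer: s_1(2204) = 493
Key observation: The state at step 9, [558, 558, 558, 558, 558, 558, 558, 558, 558, 558, 558], reappears at step 17: the system is in a cycle of period 8 from step 9 on.  Therefore the state at step 2204 equals the state at step 9 + ((2204 - 9) mod 8) = 12, which is [493, 493, 493, 493, 493, 493, 493, 493, 493, 493, 493].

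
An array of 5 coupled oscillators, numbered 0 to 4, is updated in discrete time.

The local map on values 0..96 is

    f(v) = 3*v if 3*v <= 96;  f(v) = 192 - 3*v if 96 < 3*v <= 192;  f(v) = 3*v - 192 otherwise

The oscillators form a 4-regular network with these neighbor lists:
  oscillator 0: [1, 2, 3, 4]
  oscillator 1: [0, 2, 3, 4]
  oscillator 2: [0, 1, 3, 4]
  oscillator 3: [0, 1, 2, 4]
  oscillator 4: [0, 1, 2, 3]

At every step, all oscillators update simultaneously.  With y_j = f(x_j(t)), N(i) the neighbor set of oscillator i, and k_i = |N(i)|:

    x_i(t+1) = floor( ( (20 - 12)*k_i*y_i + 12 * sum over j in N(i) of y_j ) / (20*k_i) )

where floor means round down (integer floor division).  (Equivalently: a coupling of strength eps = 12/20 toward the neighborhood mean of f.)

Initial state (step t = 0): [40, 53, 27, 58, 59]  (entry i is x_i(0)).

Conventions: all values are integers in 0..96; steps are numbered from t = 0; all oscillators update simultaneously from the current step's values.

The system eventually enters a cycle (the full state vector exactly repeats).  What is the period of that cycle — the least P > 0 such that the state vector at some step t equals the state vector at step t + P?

Simulating step by step:
t=0: [40, 53, 27, 58, 59]
t=1: [50, 41, 53, 37, 36]
t=2: [56, 63, 54, 66, 67]
t=3: [16, 11, 18, 12, 13]
t=4: [43, 39, 45, 40, 41]
t=5: [66, 69, 64, 68, 67]
t=6: [7, 10, 6, 9, 8]
t=7: [23, 25, 22, 24, 24]
t=8: [70, 71, 69, 71, 71]
t=9: [18, 19, 18, 19, 19]
t=10: [55, 56, 55, 56, 56]
t=11: [25, 24, 25, 24, 24]
t=12: [73, 72, 73, 72, 72]
t=13: [25, 24, 25, 24, 24]

Answer: 2
Key observation: The state at step 11, [25, 24, 25, 24, 24], reappears at step 13 — and no state repeats earlier — so the cycle the system enters has period 2.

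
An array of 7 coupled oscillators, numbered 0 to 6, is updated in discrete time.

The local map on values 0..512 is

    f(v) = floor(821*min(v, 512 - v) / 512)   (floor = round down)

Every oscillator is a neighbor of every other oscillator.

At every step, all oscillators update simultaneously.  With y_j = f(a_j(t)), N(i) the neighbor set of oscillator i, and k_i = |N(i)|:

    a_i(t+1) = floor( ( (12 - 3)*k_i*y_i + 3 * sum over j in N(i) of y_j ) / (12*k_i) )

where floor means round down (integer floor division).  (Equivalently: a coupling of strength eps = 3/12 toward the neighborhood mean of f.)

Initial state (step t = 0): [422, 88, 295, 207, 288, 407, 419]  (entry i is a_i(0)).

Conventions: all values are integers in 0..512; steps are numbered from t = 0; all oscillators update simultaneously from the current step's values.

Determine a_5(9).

Answer: a_5(9) = 367

Derivation:
t=0: [422, 88, 295, 207, 288, 407, 419]
t=1: [170, 168, 314, 302, 322, 187, 173]
t=2: [279, 276, 310, 324, 301, 298, 282]
t=3: [365, 368, 329, 314, 340, 343, 361]
t=4: [244, 240, 285, 302, 272, 268, 249]
t=5: [387, 382, 367, 348, 382, 387, 392]
t=6: [204, 209, 226, 248, 209, 204, 198]
t=7: [331, 337, 356, 381, 337, 331, 324]
t=8: [284, 277, 256, 227, 277, 284, 292]
t=9: [367, 374, 399, 365, 374, 367, 357]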